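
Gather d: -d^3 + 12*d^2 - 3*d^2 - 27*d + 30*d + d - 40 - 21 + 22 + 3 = -d^3 + 9*d^2 + 4*d - 36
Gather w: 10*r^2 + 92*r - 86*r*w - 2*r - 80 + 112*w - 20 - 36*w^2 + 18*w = 10*r^2 + 90*r - 36*w^2 + w*(130 - 86*r) - 100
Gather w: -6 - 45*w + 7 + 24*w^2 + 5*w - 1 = 24*w^2 - 40*w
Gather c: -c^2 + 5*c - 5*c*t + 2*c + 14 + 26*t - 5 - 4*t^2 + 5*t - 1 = -c^2 + c*(7 - 5*t) - 4*t^2 + 31*t + 8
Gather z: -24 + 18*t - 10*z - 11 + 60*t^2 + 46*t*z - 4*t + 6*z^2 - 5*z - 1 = 60*t^2 + 14*t + 6*z^2 + z*(46*t - 15) - 36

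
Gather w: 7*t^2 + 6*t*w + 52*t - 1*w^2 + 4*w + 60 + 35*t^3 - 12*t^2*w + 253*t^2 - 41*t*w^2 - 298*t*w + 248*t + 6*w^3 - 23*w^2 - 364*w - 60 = 35*t^3 + 260*t^2 + 300*t + 6*w^3 + w^2*(-41*t - 24) + w*(-12*t^2 - 292*t - 360)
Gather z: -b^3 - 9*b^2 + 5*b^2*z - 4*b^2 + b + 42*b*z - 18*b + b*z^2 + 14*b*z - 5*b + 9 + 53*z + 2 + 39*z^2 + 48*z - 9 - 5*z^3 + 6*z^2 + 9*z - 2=-b^3 - 13*b^2 - 22*b - 5*z^3 + z^2*(b + 45) + z*(5*b^2 + 56*b + 110)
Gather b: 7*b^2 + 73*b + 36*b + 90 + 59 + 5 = 7*b^2 + 109*b + 154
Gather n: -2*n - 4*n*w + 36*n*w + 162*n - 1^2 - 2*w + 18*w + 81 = n*(32*w + 160) + 16*w + 80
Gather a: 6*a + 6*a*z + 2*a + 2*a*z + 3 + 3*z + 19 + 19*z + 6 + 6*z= a*(8*z + 8) + 28*z + 28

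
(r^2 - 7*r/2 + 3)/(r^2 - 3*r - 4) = (-r^2 + 7*r/2 - 3)/(-r^2 + 3*r + 4)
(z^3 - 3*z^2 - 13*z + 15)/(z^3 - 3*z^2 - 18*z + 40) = (z^2 + 2*z - 3)/(z^2 + 2*z - 8)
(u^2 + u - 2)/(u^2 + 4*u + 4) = (u - 1)/(u + 2)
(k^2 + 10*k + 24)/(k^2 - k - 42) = (k + 4)/(k - 7)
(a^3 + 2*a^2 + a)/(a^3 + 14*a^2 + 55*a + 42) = a*(a + 1)/(a^2 + 13*a + 42)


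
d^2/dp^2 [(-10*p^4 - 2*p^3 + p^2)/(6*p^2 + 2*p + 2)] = (-90*p^6 - 90*p^5 - 120*p^4 - 79*p^3 - 75*p^2 - 6*p + 1)/(27*p^6 + 27*p^5 + 36*p^4 + 19*p^3 + 12*p^2 + 3*p + 1)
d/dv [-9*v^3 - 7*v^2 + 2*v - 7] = -27*v^2 - 14*v + 2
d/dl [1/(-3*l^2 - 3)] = 2*l/(3*(l^2 + 1)^2)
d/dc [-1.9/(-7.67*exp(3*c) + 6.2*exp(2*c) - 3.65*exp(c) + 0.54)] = (-43.719*exp(2*c) + 23.56*exp(c) - 6.935)*exp(c)/(7.67*exp(3*c) - 6.2*exp(2*c) + 3.65*exp(c) - 0.54)^2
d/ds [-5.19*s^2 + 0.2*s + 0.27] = 0.2 - 10.38*s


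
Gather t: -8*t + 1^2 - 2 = -8*t - 1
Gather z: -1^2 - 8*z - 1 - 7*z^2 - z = -7*z^2 - 9*z - 2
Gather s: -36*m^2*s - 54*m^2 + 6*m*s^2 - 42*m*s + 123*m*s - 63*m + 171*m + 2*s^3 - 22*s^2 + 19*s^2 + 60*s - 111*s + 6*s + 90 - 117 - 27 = -54*m^2 + 108*m + 2*s^3 + s^2*(6*m - 3) + s*(-36*m^2 + 81*m - 45) - 54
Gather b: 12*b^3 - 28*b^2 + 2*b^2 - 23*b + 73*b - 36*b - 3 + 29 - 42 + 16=12*b^3 - 26*b^2 + 14*b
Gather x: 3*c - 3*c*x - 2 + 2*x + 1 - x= 3*c + x*(1 - 3*c) - 1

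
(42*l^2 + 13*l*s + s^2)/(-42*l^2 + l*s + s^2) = (6*l + s)/(-6*l + s)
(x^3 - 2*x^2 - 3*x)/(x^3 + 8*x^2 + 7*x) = (x - 3)/(x + 7)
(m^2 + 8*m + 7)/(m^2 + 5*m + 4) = (m + 7)/(m + 4)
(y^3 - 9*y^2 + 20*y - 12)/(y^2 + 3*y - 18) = (y^3 - 9*y^2 + 20*y - 12)/(y^2 + 3*y - 18)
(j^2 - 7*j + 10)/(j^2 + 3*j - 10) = (j - 5)/(j + 5)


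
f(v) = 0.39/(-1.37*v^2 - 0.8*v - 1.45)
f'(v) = 0.39*(2.74*v + 0.8)/(-1.37*v^2 - 0.8*v - 1.45)^2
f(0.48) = -0.18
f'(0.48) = 0.18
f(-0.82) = -0.23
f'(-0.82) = -0.19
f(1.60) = -0.06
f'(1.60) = 0.05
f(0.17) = -0.24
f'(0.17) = 0.19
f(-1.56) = -0.11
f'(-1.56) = -0.11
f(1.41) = -0.07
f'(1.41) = 0.06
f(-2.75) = -0.04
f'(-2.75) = -0.03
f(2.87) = -0.03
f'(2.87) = 0.01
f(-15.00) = -0.00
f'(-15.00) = -0.00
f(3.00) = -0.02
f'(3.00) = 0.01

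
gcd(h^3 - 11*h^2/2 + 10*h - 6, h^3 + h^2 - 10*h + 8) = h - 2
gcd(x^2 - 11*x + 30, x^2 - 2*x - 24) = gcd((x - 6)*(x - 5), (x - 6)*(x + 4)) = x - 6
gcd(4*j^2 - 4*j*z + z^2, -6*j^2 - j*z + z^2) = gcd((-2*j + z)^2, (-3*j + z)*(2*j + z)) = 1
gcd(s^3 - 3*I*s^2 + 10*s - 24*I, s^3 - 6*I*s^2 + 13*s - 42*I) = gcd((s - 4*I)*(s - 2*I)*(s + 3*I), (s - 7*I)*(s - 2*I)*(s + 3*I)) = s^2 + I*s + 6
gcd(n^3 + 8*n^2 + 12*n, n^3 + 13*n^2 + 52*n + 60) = n^2 + 8*n + 12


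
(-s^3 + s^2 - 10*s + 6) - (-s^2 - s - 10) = -s^3 + 2*s^2 - 9*s + 16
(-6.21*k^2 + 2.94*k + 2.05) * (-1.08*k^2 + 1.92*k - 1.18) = 6.7068*k^4 - 15.0984*k^3 + 10.7586*k^2 + 0.4668*k - 2.419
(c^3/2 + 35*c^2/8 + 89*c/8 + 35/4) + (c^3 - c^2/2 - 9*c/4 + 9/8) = 3*c^3/2 + 31*c^2/8 + 71*c/8 + 79/8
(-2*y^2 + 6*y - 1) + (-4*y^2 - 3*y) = -6*y^2 + 3*y - 1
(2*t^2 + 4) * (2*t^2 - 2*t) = 4*t^4 - 4*t^3 + 8*t^2 - 8*t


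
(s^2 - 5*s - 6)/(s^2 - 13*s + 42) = (s + 1)/(s - 7)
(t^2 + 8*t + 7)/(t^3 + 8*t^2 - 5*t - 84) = (t + 1)/(t^2 + t - 12)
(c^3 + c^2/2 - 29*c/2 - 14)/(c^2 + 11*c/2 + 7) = (c^2 - 3*c - 4)/(c + 2)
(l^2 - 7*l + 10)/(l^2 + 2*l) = (l^2 - 7*l + 10)/(l*(l + 2))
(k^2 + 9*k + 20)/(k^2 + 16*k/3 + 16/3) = 3*(k + 5)/(3*k + 4)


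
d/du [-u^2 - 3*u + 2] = -2*u - 3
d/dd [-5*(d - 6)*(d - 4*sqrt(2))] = -10*d + 20*sqrt(2) + 30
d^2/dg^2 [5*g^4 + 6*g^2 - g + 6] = 60*g^2 + 12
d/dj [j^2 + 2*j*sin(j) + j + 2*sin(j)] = 2*j*cos(j) + 2*j + 2*sqrt(2)*sin(j + pi/4) + 1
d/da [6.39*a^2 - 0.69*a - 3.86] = 12.78*a - 0.69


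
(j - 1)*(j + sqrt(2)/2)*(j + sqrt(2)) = j^3 - j^2 + 3*sqrt(2)*j^2/2 - 3*sqrt(2)*j/2 + j - 1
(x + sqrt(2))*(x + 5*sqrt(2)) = x^2 + 6*sqrt(2)*x + 10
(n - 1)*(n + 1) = n^2 - 1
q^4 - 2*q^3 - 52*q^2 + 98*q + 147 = (q - 7)*(q - 3)*(q + 1)*(q + 7)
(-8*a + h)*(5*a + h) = -40*a^2 - 3*a*h + h^2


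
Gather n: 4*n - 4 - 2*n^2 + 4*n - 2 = -2*n^2 + 8*n - 6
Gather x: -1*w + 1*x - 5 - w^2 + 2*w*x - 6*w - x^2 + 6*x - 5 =-w^2 - 7*w - x^2 + x*(2*w + 7) - 10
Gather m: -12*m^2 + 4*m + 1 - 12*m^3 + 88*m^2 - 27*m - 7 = -12*m^3 + 76*m^2 - 23*m - 6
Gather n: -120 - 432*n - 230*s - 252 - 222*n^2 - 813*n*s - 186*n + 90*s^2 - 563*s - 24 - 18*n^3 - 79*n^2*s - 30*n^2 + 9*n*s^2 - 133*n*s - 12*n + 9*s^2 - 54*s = -18*n^3 + n^2*(-79*s - 252) + n*(9*s^2 - 946*s - 630) + 99*s^2 - 847*s - 396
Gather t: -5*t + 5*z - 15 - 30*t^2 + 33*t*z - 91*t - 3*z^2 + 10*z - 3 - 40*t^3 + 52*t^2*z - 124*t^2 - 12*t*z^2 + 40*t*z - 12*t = -40*t^3 + t^2*(52*z - 154) + t*(-12*z^2 + 73*z - 108) - 3*z^2 + 15*z - 18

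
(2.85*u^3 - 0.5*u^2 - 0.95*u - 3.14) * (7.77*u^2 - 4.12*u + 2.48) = 22.1445*u^5 - 15.627*u^4 + 1.7465*u^3 - 21.7238*u^2 + 10.5808*u - 7.7872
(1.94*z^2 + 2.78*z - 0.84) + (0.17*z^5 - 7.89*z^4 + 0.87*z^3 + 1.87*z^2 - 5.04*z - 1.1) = 0.17*z^5 - 7.89*z^4 + 0.87*z^3 + 3.81*z^2 - 2.26*z - 1.94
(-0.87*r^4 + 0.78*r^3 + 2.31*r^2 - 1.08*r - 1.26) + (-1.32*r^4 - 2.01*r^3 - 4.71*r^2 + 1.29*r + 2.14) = -2.19*r^4 - 1.23*r^3 - 2.4*r^2 + 0.21*r + 0.88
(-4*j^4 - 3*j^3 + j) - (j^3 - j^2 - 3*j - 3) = -4*j^4 - 4*j^3 + j^2 + 4*j + 3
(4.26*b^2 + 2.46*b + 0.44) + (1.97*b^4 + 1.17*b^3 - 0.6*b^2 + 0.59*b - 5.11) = 1.97*b^4 + 1.17*b^3 + 3.66*b^2 + 3.05*b - 4.67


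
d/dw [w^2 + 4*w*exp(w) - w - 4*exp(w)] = 4*w*exp(w) + 2*w - 1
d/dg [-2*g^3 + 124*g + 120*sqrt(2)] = 124 - 6*g^2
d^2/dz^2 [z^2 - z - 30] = 2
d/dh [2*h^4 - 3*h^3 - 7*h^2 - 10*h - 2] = 8*h^3 - 9*h^2 - 14*h - 10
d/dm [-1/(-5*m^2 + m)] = (1 - 10*m)/(m^2*(5*m - 1)^2)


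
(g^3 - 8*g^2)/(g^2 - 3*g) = g*(g - 8)/(g - 3)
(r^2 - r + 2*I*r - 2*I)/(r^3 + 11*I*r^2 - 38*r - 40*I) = (r - 1)/(r^2 + 9*I*r - 20)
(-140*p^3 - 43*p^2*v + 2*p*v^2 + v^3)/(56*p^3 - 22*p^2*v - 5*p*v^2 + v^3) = (-5*p - v)/(2*p - v)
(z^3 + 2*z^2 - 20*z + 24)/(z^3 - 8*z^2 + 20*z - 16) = (z + 6)/(z - 4)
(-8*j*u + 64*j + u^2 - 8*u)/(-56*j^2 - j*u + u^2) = (u - 8)/(7*j + u)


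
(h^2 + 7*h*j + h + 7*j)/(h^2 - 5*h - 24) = (h^2 + 7*h*j + h + 7*j)/(h^2 - 5*h - 24)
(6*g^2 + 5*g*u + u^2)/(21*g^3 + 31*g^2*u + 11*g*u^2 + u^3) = (2*g + u)/(7*g^2 + 8*g*u + u^2)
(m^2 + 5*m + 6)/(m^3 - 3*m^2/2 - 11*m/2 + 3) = 2*(m + 3)/(2*m^2 - 7*m + 3)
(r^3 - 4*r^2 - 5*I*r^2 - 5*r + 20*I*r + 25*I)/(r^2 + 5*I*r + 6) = (r^3 + r^2*(-4 - 5*I) + r*(-5 + 20*I) + 25*I)/(r^2 + 5*I*r + 6)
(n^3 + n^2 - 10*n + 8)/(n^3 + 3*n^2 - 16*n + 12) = (n + 4)/(n + 6)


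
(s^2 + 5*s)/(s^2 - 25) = s/(s - 5)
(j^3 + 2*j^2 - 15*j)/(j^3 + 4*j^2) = (j^2 + 2*j - 15)/(j*(j + 4))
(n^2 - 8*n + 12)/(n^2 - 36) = (n - 2)/(n + 6)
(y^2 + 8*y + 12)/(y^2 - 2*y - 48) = (y + 2)/(y - 8)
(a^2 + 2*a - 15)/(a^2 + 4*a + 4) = (a^2 + 2*a - 15)/(a^2 + 4*a + 4)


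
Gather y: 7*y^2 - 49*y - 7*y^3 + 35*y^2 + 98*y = -7*y^3 + 42*y^2 + 49*y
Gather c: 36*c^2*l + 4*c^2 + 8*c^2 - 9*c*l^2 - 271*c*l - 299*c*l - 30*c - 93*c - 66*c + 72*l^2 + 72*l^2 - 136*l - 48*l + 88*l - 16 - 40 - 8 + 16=c^2*(36*l + 12) + c*(-9*l^2 - 570*l - 189) + 144*l^2 - 96*l - 48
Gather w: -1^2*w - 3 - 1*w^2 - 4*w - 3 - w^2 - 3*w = -2*w^2 - 8*w - 6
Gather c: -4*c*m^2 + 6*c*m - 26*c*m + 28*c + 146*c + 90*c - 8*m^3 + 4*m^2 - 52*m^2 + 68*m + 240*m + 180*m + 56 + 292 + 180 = c*(-4*m^2 - 20*m + 264) - 8*m^3 - 48*m^2 + 488*m + 528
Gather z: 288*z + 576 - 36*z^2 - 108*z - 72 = -36*z^2 + 180*z + 504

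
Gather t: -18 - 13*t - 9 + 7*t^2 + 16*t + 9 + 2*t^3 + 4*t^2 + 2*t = 2*t^3 + 11*t^2 + 5*t - 18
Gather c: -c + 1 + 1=2 - c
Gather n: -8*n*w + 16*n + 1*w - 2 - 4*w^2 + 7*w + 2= n*(16 - 8*w) - 4*w^2 + 8*w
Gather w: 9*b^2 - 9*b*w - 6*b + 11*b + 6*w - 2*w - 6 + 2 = 9*b^2 + 5*b + w*(4 - 9*b) - 4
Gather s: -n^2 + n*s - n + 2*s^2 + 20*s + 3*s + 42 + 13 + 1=-n^2 - n + 2*s^2 + s*(n + 23) + 56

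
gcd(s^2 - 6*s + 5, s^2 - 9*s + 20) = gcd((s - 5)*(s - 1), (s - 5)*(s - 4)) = s - 5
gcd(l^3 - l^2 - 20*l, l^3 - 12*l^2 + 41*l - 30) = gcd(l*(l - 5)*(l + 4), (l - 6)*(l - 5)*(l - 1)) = l - 5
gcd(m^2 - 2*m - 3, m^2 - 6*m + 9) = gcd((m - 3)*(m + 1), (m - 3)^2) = m - 3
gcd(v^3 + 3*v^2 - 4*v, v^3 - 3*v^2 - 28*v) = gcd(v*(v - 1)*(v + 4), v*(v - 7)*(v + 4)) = v^2 + 4*v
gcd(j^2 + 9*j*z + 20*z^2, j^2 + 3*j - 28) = 1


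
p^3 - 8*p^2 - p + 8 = (p - 8)*(p - 1)*(p + 1)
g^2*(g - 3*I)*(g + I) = g^4 - 2*I*g^3 + 3*g^2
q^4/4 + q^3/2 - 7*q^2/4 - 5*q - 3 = (q/2 + 1)^2*(q - 3)*(q + 1)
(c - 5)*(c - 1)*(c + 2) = c^3 - 4*c^2 - 7*c + 10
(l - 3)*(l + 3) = l^2 - 9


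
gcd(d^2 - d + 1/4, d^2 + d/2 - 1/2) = d - 1/2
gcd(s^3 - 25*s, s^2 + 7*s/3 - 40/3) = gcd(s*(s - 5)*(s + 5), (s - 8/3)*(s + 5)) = s + 5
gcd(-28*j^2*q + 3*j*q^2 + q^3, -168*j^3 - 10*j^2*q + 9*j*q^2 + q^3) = -28*j^2 + 3*j*q + q^2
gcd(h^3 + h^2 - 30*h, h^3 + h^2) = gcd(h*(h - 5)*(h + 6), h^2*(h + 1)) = h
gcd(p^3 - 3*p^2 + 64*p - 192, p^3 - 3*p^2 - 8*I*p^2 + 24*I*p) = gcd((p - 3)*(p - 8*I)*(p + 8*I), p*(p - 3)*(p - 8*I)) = p^2 + p*(-3 - 8*I) + 24*I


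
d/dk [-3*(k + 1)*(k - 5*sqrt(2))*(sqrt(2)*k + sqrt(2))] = 3*sqrt(2)*(k + 1)*(-3*k - 1 + 10*sqrt(2))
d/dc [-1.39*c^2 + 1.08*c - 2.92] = 1.08 - 2.78*c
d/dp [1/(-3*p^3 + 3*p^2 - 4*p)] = (9*p^2 - 6*p + 4)/(p^2*(3*p^2 - 3*p + 4)^2)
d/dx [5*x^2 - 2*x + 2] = 10*x - 2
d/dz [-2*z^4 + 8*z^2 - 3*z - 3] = -8*z^3 + 16*z - 3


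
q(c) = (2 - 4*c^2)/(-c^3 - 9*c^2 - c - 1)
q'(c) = -8*c/(-c^3 - 9*c^2 - c - 1) + (2 - 4*c^2)*(3*c^2 + 18*c + 1)/(-c^3 - 9*c^2 - c - 1)^2 = 2*(-2*c^4 + 5*c^2 + 22*c + 1)/(c^6 + 18*c^5 + 83*c^4 + 20*c^3 + 19*c^2 + 2*c + 1)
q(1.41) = 0.26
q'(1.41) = 0.13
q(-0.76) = 0.06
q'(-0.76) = -1.08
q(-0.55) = -0.26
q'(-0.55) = -2.16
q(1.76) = 0.29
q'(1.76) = 0.06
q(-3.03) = 0.66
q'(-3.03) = -0.14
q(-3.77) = 0.77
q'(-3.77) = -0.16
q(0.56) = -0.16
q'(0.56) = 1.41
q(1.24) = 0.23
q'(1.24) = 0.19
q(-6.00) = 1.38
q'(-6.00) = -0.48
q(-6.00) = 1.38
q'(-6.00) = -0.48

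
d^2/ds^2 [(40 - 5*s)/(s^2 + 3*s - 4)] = 10*(-(s - 8)*(2*s + 3)^2 + (3*s - 5)*(s^2 + 3*s - 4))/(s^2 + 3*s - 4)^3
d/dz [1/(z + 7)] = -1/(z + 7)^2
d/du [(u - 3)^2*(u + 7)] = (u - 3)*(3*u + 11)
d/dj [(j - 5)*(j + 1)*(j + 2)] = 3*j^2 - 4*j - 13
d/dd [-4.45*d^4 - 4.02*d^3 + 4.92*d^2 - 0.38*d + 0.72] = -17.8*d^3 - 12.06*d^2 + 9.84*d - 0.38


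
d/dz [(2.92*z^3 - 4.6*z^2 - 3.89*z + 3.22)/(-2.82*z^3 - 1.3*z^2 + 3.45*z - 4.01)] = (-3.5527136788005e-15*z^5 - 16.768*z^4 - 1.7916*z^3 - 28.8134*z^2 + 45.264*z + 4.4899)/(7.9524*z^6 + 7.332*z^5 - 17.768*z^4 + 13.6464*z^3 + 22.3285*z^2 - 27.669*z + 16.0801)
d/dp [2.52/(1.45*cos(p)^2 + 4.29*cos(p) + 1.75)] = (7.308*cos(p) + 10.8108)*sin(p)/(1.45*cos(p)^2 + 4.29*cos(p) + 1.75)^2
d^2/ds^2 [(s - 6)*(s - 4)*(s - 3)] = 6*s - 26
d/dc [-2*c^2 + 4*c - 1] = 4 - 4*c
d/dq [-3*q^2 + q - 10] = 1 - 6*q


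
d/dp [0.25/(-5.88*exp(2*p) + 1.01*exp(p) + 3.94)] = (2.94*exp(p) - 0.2525)*exp(p)/(-5.88*exp(2*p) + 1.01*exp(p) + 3.94)^2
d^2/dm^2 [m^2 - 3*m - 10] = 2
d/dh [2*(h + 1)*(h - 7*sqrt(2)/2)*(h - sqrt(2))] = 6*h^2 - 18*sqrt(2)*h + 4*h - 9*sqrt(2) + 14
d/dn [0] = 0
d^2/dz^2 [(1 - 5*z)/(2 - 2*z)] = 4/(z - 1)^3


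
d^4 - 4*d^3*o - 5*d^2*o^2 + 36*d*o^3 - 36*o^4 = (d - 3*o)*(d - 2*o)^2*(d + 3*o)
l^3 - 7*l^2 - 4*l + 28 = (l - 7)*(l - 2)*(l + 2)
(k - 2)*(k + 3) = k^2 + k - 6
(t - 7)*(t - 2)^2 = t^3 - 11*t^2 + 32*t - 28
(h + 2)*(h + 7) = h^2 + 9*h + 14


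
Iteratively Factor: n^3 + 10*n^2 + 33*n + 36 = (n + 3)*(n^2 + 7*n + 12) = (n + 3)*(n + 4)*(n + 3)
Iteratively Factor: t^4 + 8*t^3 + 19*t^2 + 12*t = (t)*(t^3 + 8*t^2 + 19*t + 12) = t*(t + 3)*(t^2 + 5*t + 4) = t*(t + 3)*(t + 4)*(t + 1)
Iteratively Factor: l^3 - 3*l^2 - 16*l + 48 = (l + 4)*(l^2 - 7*l + 12) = (l - 4)*(l + 4)*(l - 3)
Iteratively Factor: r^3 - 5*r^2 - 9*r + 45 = (r - 5)*(r^2 - 9) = (r - 5)*(r - 3)*(r + 3)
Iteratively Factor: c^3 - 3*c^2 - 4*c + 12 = (c - 3)*(c^2 - 4) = (c - 3)*(c - 2)*(c + 2)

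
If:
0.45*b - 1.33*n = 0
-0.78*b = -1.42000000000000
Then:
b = 1.82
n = 0.62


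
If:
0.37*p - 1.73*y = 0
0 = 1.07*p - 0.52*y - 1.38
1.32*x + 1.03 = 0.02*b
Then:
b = 66.0*x + 51.5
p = 1.44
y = 0.31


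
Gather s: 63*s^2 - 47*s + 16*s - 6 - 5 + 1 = 63*s^2 - 31*s - 10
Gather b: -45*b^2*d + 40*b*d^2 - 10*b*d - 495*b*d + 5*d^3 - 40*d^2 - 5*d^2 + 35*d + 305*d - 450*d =-45*b^2*d + b*(40*d^2 - 505*d) + 5*d^3 - 45*d^2 - 110*d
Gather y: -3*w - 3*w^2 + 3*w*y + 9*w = -3*w^2 + 3*w*y + 6*w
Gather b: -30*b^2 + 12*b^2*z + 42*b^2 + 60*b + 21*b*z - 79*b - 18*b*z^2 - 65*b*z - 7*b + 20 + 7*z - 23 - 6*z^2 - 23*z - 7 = b^2*(12*z + 12) + b*(-18*z^2 - 44*z - 26) - 6*z^2 - 16*z - 10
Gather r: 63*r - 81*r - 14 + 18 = 4 - 18*r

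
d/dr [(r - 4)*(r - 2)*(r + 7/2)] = 3*r^2 - 5*r - 13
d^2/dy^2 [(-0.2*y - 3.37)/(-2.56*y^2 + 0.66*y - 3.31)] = ((0.2*y + 3.37)*(5.12*y - 0.66)*(10.24*y - 1.32) - (3.072*y + 16.9904)*(2.56*y^2 - 0.66*y + 3.31))/(2.56*y^2 - 0.66*y + 3.31)^3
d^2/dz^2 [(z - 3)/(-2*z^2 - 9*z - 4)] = 2*(-(z - 3)*(4*z + 9)^2 + 3*(2*z + 1)*(2*z^2 + 9*z + 4))/(2*z^2 + 9*z + 4)^3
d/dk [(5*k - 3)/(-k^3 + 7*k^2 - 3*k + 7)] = 2*(5*k^3 - 22*k^2 + 21*k + 13)/(k^6 - 14*k^5 + 55*k^4 - 56*k^3 + 107*k^2 - 42*k + 49)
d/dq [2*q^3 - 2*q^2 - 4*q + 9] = 6*q^2 - 4*q - 4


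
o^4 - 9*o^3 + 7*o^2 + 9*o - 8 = (o - 8)*(o - 1)^2*(o + 1)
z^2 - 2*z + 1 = (z - 1)^2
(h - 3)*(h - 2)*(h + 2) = h^3 - 3*h^2 - 4*h + 12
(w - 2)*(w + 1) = w^2 - w - 2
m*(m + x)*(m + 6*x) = m^3 + 7*m^2*x + 6*m*x^2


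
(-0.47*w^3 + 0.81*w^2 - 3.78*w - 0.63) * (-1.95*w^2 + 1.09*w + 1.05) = 0.9165*w^5 - 2.0918*w^4 + 7.7604*w^3 - 2.0412*w^2 - 4.6557*w - 0.6615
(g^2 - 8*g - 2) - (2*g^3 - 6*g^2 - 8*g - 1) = -2*g^3 + 7*g^2 - 1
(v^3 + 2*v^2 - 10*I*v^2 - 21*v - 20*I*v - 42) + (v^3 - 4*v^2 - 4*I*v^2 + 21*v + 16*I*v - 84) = 2*v^3 - 2*v^2 - 14*I*v^2 - 4*I*v - 126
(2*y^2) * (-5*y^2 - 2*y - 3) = -10*y^4 - 4*y^3 - 6*y^2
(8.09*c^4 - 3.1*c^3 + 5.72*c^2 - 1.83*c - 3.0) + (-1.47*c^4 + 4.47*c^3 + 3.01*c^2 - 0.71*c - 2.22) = 6.62*c^4 + 1.37*c^3 + 8.73*c^2 - 2.54*c - 5.22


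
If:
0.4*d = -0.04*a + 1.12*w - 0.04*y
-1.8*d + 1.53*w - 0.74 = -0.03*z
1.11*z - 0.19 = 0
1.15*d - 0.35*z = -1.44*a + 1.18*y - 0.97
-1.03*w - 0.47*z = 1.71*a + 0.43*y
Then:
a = 0.01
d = -0.58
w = -0.20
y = 0.23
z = 0.17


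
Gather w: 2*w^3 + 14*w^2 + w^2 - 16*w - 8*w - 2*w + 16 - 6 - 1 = 2*w^3 + 15*w^2 - 26*w + 9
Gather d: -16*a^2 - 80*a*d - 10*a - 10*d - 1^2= -16*a^2 - 10*a + d*(-80*a - 10) - 1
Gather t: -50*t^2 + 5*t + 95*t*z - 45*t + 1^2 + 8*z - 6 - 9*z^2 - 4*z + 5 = -50*t^2 + t*(95*z - 40) - 9*z^2 + 4*z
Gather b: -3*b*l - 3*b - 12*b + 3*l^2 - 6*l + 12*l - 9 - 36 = b*(-3*l - 15) + 3*l^2 + 6*l - 45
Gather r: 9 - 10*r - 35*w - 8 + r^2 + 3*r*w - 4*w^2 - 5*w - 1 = r^2 + r*(3*w - 10) - 4*w^2 - 40*w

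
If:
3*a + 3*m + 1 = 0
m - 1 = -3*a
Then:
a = 2/3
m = -1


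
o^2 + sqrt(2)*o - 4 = (o - sqrt(2))*(o + 2*sqrt(2))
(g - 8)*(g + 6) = g^2 - 2*g - 48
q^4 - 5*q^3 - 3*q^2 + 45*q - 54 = (q - 3)^2*(q - 2)*(q + 3)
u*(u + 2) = u^2 + 2*u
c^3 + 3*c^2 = c^2*(c + 3)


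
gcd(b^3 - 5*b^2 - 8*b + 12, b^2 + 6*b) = 1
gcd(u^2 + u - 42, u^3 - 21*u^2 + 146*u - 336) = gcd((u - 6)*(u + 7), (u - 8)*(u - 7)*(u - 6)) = u - 6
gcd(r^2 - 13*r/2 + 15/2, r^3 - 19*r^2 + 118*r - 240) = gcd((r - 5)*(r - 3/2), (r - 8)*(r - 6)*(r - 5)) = r - 5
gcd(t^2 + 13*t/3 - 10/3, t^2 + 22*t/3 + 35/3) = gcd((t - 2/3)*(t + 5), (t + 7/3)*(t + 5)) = t + 5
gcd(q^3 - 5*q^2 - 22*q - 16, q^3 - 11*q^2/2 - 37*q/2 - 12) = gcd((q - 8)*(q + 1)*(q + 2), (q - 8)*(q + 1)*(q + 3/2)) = q^2 - 7*q - 8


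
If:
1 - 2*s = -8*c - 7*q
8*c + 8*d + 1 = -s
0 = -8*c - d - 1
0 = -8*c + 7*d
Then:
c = -7/64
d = -1/8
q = 13/56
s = 7/8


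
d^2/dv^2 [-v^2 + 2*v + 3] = -2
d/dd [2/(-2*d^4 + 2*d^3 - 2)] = d^2*(4*d - 3)/(d^4 - d^3 + 1)^2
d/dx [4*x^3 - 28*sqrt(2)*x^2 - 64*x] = 12*x^2 - 56*sqrt(2)*x - 64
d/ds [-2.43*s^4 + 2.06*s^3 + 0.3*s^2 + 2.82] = s*(-9.72*s^2 + 6.18*s + 0.6)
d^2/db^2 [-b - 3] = 0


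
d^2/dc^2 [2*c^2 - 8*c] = 4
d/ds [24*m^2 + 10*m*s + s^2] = 10*m + 2*s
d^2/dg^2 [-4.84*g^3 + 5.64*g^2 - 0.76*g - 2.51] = 11.28 - 29.04*g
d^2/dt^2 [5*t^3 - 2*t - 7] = 30*t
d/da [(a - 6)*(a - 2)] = 2*a - 8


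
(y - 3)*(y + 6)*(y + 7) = y^3 + 10*y^2 + 3*y - 126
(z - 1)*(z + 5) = z^2 + 4*z - 5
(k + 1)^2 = k^2 + 2*k + 1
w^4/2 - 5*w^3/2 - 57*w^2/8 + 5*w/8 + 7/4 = (w/2 + 1)*(w - 7)*(w - 1/2)*(w + 1/2)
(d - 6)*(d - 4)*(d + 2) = d^3 - 8*d^2 + 4*d + 48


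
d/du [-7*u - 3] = -7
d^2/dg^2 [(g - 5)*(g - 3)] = 2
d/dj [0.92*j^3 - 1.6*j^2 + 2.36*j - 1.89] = 2.76*j^2 - 3.2*j + 2.36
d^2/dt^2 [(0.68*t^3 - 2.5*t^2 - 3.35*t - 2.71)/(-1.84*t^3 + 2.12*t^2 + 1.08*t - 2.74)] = (-7.105427357601e-15*t^7 + 11.622912*t^6 + 59.942784*t^5 + 102.641088*t^4 - 323.10224*t^3 - 62.6997119999999*t^2 + 41.378352*t + 95.170224)/(6.229504*t^9 - 21.532416*t^8 + 13.839744*t^7 + 43.578688*t^6 - 72.25248*t^5 - 3.143904*t^4 + 77.823264*t^3 - 38.160528*t^2 - 24.324624*t + 20.570824)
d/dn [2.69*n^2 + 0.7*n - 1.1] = 5.38*n + 0.7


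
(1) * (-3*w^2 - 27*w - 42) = -3*w^2 - 27*w - 42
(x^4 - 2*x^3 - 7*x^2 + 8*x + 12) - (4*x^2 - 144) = x^4 - 2*x^3 - 11*x^2 + 8*x + 156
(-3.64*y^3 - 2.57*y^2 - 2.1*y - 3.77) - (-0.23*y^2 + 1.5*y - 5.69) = -3.64*y^3 - 2.34*y^2 - 3.6*y + 1.92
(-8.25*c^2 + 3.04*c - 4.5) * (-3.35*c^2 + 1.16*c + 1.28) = 27.6375*c^4 - 19.754*c^3 + 8.0414*c^2 - 1.3288*c - 5.76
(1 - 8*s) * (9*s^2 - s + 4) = -72*s^3 + 17*s^2 - 33*s + 4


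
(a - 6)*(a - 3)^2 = a^3 - 12*a^2 + 45*a - 54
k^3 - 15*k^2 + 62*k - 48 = (k - 8)*(k - 6)*(k - 1)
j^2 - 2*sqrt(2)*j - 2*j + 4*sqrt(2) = (j - 2)*(j - 2*sqrt(2))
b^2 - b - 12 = (b - 4)*(b + 3)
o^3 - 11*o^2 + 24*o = o*(o - 8)*(o - 3)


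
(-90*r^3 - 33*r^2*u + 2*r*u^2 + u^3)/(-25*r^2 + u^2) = (18*r^2 + 3*r*u - u^2)/(5*r - u)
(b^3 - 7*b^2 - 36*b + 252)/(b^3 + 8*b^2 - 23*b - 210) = (b^2 - 13*b + 42)/(b^2 + 2*b - 35)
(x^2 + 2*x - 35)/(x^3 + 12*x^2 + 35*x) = (x - 5)/(x*(x + 5))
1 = 1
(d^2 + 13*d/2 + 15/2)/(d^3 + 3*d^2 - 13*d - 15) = (d + 3/2)/(d^2 - 2*d - 3)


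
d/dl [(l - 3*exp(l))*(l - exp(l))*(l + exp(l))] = -3*l^2*exp(l) + 3*l^2 - 2*l*exp(2*l) - 6*l*exp(l) + 9*exp(3*l) - exp(2*l)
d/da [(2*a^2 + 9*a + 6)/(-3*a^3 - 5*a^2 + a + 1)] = (6*a^4 + 54*a^3 + 101*a^2 + 64*a + 3)/(9*a^6 + 30*a^5 + 19*a^4 - 16*a^3 - 9*a^2 + 2*a + 1)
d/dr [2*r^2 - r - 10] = 4*r - 1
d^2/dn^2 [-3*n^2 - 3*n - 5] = -6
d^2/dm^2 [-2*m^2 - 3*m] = -4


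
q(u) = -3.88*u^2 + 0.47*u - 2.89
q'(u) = 0.47 - 7.76*u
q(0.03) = -2.88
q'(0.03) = 0.24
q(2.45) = -25.03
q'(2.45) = -18.54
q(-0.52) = -4.18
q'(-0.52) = 4.51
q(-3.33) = -47.48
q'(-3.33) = 26.31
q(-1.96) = -18.72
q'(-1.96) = 15.68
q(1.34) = -9.23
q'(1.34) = -9.93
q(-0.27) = -3.30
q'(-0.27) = 2.57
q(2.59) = -27.70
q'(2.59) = -19.63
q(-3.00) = -39.22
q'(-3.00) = 23.75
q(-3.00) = -39.22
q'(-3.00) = 23.75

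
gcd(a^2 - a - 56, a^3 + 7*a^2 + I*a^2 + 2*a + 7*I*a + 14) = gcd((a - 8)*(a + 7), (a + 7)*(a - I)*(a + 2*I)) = a + 7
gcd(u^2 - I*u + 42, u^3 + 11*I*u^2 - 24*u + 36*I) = u + 6*I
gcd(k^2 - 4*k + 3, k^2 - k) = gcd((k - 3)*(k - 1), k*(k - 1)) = k - 1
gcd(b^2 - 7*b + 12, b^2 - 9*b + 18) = b - 3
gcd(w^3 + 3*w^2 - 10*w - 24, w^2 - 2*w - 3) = w - 3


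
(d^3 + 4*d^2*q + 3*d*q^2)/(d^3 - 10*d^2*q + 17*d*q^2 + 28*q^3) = d*(d + 3*q)/(d^2 - 11*d*q + 28*q^2)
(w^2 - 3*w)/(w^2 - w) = (w - 3)/(w - 1)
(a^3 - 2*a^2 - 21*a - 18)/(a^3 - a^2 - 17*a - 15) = (a - 6)/(a - 5)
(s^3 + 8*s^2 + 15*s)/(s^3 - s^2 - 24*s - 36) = s*(s + 5)/(s^2 - 4*s - 12)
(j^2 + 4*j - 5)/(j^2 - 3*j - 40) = (j - 1)/(j - 8)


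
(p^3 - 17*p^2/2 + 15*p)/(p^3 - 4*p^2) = (p^2 - 17*p/2 + 15)/(p*(p - 4))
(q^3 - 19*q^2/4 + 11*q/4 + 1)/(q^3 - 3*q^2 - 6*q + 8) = (q + 1/4)/(q + 2)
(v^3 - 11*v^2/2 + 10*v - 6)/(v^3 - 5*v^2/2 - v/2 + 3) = (v - 2)/(v + 1)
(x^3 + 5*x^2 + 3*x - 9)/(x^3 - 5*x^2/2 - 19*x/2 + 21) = 2*(x^2 + 2*x - 3)/(2*x^2 - 11*x + 14)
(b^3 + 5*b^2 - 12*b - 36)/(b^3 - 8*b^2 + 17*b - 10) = (b^3 + 5*b^2 - 12*b - 36)/(b^3 - 8*b^2 + 17*b - 10)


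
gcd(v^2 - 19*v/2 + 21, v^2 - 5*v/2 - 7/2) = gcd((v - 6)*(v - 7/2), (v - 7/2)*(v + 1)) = v - 7/2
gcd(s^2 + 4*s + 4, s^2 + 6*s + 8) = s + 2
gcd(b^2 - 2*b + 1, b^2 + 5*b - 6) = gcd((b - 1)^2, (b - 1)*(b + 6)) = b - 1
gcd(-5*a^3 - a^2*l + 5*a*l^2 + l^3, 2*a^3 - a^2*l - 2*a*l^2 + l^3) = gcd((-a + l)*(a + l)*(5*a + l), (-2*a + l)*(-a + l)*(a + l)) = a^2 - l^2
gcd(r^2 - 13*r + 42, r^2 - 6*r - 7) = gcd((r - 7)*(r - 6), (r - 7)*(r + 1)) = r - 7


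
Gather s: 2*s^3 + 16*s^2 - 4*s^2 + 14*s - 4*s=2*s^3 + 12*s^2 + 10*s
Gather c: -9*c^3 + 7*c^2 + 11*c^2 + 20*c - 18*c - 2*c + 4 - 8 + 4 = -9*c^3 + 18*c^2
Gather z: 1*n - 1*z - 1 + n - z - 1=2*n - 2*z - 2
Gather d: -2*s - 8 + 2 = -2*s - 6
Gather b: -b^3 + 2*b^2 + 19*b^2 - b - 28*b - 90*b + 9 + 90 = -b^3 + 21*b^2 - 119*b + 99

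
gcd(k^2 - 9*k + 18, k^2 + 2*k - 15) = k - 3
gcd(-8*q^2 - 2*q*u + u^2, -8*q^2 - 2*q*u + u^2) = 8*q^2 + 2*q*u - u^2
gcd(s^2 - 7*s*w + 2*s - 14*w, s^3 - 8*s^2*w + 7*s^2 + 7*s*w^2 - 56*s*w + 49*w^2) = s - 7*w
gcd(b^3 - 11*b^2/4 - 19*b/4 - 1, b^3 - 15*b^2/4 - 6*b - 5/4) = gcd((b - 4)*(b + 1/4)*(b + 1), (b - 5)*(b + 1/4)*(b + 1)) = b^2 + 5*b/4 + 1/4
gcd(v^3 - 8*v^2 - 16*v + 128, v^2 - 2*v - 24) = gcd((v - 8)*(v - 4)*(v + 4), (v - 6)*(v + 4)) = v + 4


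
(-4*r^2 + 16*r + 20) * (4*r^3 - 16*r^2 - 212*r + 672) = -16*r^5 + 128*r^4 + 672*r^3 - 6400*r^2 + 6512*r + 13440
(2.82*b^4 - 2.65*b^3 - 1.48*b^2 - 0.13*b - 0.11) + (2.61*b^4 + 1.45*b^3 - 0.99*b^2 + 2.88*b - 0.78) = 5.43*b^4 - 1.2*b^3 - 2.47*b^2 + 2.75*b - 0.89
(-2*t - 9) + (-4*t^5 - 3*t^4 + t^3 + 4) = -4*t^5 - 3*t^4 + t^3 - 2*t - 5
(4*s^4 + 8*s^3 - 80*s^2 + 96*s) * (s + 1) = 4*s^5 + 12*s^4 - 72*s^3 + 16*s^2 + 96*s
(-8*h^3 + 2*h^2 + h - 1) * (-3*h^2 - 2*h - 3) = 24*h^5 + 10*h^4 + 17*h^3 - 5*h^2 - h + 3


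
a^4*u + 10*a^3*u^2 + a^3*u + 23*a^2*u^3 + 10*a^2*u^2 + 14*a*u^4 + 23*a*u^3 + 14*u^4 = (a + u)*(a + 2*u)*(a + 7*u)*(a*u + u)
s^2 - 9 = (s - 3)*(s + 3)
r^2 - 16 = (r - 4)*(r + 4)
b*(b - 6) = b^2 - 6*b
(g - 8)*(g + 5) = g^2 - 3*g - 40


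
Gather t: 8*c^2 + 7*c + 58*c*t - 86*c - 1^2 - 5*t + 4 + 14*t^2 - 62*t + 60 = 8*c^2 - 79*c + 14*t^2 + t*(58*c - 67) + 63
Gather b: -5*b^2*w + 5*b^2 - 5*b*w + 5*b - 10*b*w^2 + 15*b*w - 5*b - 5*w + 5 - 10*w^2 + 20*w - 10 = b^2*(5 - 5*w) + b*(-10*w^2 + 10*w) - 10*w^2 + 15*w - 5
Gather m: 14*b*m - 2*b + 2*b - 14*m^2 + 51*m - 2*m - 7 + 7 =-14*m^2 + m*(14*b + 49)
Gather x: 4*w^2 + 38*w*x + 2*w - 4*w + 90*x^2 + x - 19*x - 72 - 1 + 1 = 4*w^2 - 2*w + 90*x^2 + x*(38*w - 18) - 72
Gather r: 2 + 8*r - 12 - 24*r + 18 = 8 - 16*r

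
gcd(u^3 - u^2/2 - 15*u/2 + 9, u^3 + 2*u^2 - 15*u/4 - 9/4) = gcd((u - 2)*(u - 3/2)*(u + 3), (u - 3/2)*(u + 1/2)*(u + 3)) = u^2 + 3*u/2 - 9/2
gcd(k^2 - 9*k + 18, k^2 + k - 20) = 1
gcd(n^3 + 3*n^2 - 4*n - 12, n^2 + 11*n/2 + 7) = n + 2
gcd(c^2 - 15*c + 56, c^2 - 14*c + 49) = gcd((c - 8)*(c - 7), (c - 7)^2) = c - 7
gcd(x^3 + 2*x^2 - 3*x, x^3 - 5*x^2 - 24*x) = x^2 + 3*x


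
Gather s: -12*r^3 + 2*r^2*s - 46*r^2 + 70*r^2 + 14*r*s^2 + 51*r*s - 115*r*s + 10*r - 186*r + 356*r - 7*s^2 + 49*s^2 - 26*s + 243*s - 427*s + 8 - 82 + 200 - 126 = -12*r^3 + 24*r^2 + 180*r + s^2*(14*r + 42) + s*(2*r^2 - 64*r - 210)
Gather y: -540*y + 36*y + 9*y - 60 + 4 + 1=-495*y - 55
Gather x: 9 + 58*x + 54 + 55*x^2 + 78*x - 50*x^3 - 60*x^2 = -50*x^3 - 5*x^2 + 136*x + 63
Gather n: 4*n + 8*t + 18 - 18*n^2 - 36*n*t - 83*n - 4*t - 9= -18*n^2 + n*(-36*t - 79) + 4*t + 9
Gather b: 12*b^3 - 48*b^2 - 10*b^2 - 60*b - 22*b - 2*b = 12*b^3 - 58*b^2 - 84*b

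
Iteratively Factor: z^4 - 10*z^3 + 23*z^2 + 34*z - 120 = (z - 4)*(z^3 - 6*z^2 - z + 30) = (z - 5)*(z - 4)*(z^2 - z - 6) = (z - 5)*(z - 4)*(z - 3)*(z + 2)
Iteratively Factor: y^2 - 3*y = (y)*(y - 3)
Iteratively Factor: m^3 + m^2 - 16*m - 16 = (m + 1)*(m^2 - 16) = (m + 1)*(m + 4)*(m - 4)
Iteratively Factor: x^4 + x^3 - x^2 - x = (x - 1)*(x^3 + 2*x^2 + x) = (x - 1)*(x + 1)*(x^2 + x) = x*(x - 1)*(x + 1)*(x + 1)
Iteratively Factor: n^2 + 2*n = (n)*(n + 2)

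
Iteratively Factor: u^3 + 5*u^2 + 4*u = (u)*(u^2 + 5*u + 4) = u*(u + 4)*(u + 1)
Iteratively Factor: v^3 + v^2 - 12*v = (v)*(v^2 + v - 12) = v*(v + 4)*(v - 3)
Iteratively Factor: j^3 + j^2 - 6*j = (j + 3)*(j^2 - 2*j) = j*(j + 3)*(j - 2)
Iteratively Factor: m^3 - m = (m - 1)*(m^2 + m) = m*(m - 1)*(m + 1)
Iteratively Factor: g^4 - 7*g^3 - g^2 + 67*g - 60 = (g - 4)*(g^3 - 3*g^2 - 13*g + 15) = (g - 5)*(g - 4)*(g^2 + 2*g - 3) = (g - 5)*(g - 4)*(g + 3)*(g - 1)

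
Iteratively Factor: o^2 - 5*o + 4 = (o - 1)*(o - 4)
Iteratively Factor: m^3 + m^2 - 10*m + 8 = (m - 1)*(m^2 + 2*m - 8) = (m - 1)*(m + 4)*(m - 2)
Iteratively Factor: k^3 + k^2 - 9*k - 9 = (k + 3)*(k^2 - 2*k - 3) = (k - 3)*(k + 3)*(k + 1)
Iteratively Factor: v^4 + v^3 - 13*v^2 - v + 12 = (v + 1)*(v^3 - 13*v + 12) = (v + 1)*(v + 4)*(v^2 - 4*v + 3) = (v - 3)*(v + 1)*(v + 4)*(v - 1)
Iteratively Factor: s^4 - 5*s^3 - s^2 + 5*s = (s - 5)*(s^3 - s) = (s - 5)*(s + 1)*(s^2 - s) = (s - 5)*(s - 1)*(s + 1)*(s)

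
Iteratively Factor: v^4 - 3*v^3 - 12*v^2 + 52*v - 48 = (v - 3)*(v^3 - 12*v + 16) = (v - 3)*(v - 2)*(v^2 + 2*v - 8) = (v - 3)*(v - 2)^2*(v + 4)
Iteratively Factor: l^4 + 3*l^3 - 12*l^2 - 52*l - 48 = (l + 2)*(l^3 + l^2 - 14*l - 24) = (l - 4)*(l + 2)*(l^2 + 5*l + 6) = (l - 4)*(l + 2)^2*(l + 3)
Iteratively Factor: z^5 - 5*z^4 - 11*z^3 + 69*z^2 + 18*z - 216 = (z - 4)*(z^4 - z^3 - 15*z^2 + 9*z + 54) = (z - 4)*(z - 3)*(z^3 + 2*z^2 - 9*z - 18) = (z - 4)*(z - 3)*(z + 3)*(z^2 - z - 6) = (z - 4)*(z - 3)*(z + 2)*(z + 3)*(z - 3)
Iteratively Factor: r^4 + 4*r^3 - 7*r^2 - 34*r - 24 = (r + 4)*(r^3 - 7*r - 6) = (r - 3)*(r + 4)*(r^2 + 3*r + 2) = (r - 3)*(r + 2)*(r + 4)*(r + 1)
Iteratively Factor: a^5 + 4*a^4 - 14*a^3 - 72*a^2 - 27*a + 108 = (a - 4)*(a^4 + 8*a^3 + 18*a^2 - 27) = (a - 4)*(a + 3)*(a^3 + 5*a^2 + 3*a - 9) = (a - 4)*(a - 1)*(a + 3)*(a^2 + 6*a + 9) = (a - 4)*(a - 1)*(a + 3)^2*(a + 3)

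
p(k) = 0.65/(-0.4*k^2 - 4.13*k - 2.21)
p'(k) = 0.65*(0.8*k + 4.13)/(-0.4*k^2 - 4.13*k - 2.21)^2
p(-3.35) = 0.09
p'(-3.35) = 0.02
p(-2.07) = 0.14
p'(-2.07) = 0.08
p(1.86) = -0.06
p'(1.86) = 0.03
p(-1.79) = 0.17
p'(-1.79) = 0.12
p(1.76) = -0.06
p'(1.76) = 0.03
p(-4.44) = 0.08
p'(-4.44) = 0.01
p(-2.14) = 0.14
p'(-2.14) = 0.07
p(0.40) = -0.17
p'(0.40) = 0.19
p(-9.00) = 0.25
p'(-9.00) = -0.30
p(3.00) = -0.04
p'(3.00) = 0.01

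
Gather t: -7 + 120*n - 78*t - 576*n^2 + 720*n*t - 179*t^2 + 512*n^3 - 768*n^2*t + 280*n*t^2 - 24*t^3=512*n^3 - 576*n^2 + 120*n - 24*t^3 + t^2*(280*n - 179) + t*(-768*n^2 + 720*n - 78) - 7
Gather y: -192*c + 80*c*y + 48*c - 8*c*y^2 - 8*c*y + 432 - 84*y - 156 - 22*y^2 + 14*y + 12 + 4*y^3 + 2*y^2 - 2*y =-144*c + 4*y^3 + y^2*(-8*c - 20) + y*(72*c - 72) + 288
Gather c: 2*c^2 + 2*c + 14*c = 2*c^2 + 16*c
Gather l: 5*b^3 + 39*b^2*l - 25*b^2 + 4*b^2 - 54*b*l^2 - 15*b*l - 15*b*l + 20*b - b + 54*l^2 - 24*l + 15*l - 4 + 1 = 5*b^3 - 21*b^2 + 19*b + l^2*(54 - 54*b) + l*(39*b^2 - 30*b - 9) - 3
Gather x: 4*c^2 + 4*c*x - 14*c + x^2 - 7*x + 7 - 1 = 4*c^2 - 14*c + x^2 + x*(4*c - 7) + 6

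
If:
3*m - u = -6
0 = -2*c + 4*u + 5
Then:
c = 2*u + 5/2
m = u/3 - 2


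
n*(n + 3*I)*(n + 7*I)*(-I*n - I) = -I*n^4 + 10*n^3 - I*n^3 + 10*n^2 + 21*I*n^2 + 21*I*n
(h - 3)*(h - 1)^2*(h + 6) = h^4 + h^3 - 23*h^2 + 39*h - 18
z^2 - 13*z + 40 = (z - 8)*(z - 5)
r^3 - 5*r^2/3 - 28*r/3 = r*(r - 4)*(r + 7/3)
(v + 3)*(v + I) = v^2 + 3*v + I*v + 3*I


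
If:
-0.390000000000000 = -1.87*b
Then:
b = 0.21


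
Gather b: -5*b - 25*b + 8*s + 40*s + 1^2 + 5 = -30*b + 48*s + 6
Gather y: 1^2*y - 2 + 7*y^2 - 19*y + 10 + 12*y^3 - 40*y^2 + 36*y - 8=12*y^3 - 33*y^2 + 18*y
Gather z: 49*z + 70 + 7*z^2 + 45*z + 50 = 7*z^2 + 94*z + 120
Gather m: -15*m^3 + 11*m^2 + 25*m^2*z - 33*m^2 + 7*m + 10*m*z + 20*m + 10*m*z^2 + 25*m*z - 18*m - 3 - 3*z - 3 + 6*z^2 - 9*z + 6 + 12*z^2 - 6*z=-15*m^3 + m^2*(25*z - 22) + m*(10*z^2 + 35*z + 9) + 18*z^2 - 18*z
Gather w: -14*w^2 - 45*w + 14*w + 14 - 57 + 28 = -14*w^2 - 31*w - 15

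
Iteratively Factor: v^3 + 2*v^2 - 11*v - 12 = (v + 4)*(v^2 - 2*v - 3) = (v + 1)*(v + 4)*(v - 3)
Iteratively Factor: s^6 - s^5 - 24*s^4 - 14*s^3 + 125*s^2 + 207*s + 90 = (s - 5)*(s^5 + 4*s^4 - 4*s^3 - 34*s^2 - 45*s - 18) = (s - 5)*(s + 1)*(s^4 + 3*s^3 - 7*s^2 - 27*s - 18) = (s - 5)*(s - 3)*(s + 1)*(s^3 + 6*s^2 + 11*s + 6) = (s - 5)*(s - 3)*(s + 1)*(s + 3)*(s^2 + 3*s + 2) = (s - 5)*(s - 3)*(s + 1)^2*(s + 3)*(s + 2)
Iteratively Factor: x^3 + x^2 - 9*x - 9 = (x + 3)*(x^2 - 2*x - 3) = (x + 1)*(x + 3)*(x - 3)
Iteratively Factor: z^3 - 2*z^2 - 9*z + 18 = (z + 3)*(z^2 - 5*z + 6) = (z - 3)*(z + 3)*(z - 2)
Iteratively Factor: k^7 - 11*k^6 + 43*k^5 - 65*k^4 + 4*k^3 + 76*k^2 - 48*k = (k + 1)*(k^6 - 12*k^5 + 55*k^4 - 120*k^3 + 124*k^2 - 48*k) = (k - 1)*(k + 1)*(k^5 - 11*k^4 + 44*k^3 - 76*k^2 + 48*k) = (k - 3)*(k - 1)*(k + 1)*(k^4 - 8*k^3 + 20*k^2 - 16*k) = (k - 3)*(k - 2)*(k - 1)*(k + 1)*(k^3 - 6*k^2 + 8*k) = (k - 3)*(k - 2)^2*(k - 1)*(k + 1)*(k^2 - 4*k) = k*(k - 3)*(k - 2)^2*(k - 1)*(k + 1)*(k - 4)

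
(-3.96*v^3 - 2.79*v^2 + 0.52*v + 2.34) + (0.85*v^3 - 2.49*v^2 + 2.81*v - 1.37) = -3.11*v^3 - 5.28*v^2 + 3.33*v + 0.97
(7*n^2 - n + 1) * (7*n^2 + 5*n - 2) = 49*n^4 + 28*n^3 - 12*n^2 + 7*n - 2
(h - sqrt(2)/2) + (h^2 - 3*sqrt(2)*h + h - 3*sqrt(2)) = h^2 - 3*sqrt(2)*h + 2*h - 7*sqrt(2)/2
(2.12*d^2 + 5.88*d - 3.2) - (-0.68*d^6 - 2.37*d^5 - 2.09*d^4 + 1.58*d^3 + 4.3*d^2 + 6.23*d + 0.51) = 0.68*d^6 + 2.37*d^5 + 2.09*d^4 - 1.58*d^3 - 2.18*d^2 - 0.350000000000001*d - 3.71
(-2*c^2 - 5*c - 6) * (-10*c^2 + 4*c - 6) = 20*c^4 + 42*c^3 + 52*c^2 + 6*c + 36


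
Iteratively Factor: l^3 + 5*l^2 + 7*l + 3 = (l + 3)*(l^2 + 2*l + 1) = (l + 1)*(l + 3)*(l + 1)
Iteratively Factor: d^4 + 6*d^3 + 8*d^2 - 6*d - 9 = (d + 3)*(d^3 + 3*d^2 - d - 3) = (d - 1)*(d + 3)*(d^2 + 4*d + 3) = (d - 1)*(d + 3)^2*(d + 1)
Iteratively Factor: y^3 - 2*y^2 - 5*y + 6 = (y + 2)*(y^2 - 4*y + 3) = (y - 3)*(y + 2)*(y - 1)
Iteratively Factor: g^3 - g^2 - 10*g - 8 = (g - 4)*(g^2 + 3*g + 2) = (g - 4)*(g + 1)*(g + 2)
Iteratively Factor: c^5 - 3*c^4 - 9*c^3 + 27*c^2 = (c)*(c^4 - 3*c^3 - 9*c^2 + 27*c) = c*(c - 3)*(c^3 - 9*c) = c*(c - 3)^2*(c^2 + 3*c) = c^2*(c - 3)^2*(c + 3)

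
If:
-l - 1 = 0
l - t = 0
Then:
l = -1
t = -1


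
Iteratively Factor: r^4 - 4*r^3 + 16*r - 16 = (r - 2)*(r^3 - 2*r^2 - 4*r + 8) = (r - 2)*(r + 2)*(r^2 - 4*r + 4) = (r - 2)^2*(r + 2)*(r - 2)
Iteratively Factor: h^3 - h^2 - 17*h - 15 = (h + 1)*(h^2 - 2*h - 15) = (h - 5)*(h + 1)*(h + 3)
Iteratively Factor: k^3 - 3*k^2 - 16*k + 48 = (k - 3)*(k^2 - 16) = (k - 4)*(k - 3)*(k + 4)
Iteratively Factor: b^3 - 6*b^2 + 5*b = (b - 5)*(b^2 - b) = (b - 5)*(b - 1)*(b)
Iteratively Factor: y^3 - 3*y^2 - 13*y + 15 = (y - 5)*(y^2 + 2*y - 3) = (y - 5)*(y + 3)*(y - 1)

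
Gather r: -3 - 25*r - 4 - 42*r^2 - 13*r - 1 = -42*r^2 - 38*r - 8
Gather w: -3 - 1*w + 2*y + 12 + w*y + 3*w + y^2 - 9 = w*(y + 2) + y^2 + 2*y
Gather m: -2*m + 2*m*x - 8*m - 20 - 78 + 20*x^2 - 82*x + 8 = m*(2*x - 10) + 20*x^2 - 82*x - 90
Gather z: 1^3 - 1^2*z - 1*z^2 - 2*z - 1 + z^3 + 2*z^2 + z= z^3 + z^2 - 2*z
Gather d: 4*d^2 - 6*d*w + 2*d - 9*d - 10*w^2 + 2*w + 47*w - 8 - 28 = 4*d^2 + d*(-6*w - 7) - 10*w^2 + 49*w - 36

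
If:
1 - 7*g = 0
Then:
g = 1/7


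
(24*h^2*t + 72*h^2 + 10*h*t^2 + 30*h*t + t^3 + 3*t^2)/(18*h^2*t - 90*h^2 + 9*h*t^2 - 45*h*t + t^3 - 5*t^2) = (4*h*t + 12*h + t^2 + 3*t)/(3*h*t - 15*h + t^2 - 5*t)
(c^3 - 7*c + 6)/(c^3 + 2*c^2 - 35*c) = (c^3 - 7*c + 6)/(c*(c^2 + 2*c - 35))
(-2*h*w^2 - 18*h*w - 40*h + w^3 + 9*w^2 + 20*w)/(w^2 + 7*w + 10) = (-2*h*w - 8*h + w^2 + 4*w)/(w + 2)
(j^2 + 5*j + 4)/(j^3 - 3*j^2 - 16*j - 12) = (j + 4)/(j^2 - 4*j - 12)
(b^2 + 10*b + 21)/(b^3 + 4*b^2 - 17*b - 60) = (b + 7)/(b^2 + b - 20)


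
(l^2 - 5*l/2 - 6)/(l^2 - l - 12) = (l + 3/2)/(l + 3)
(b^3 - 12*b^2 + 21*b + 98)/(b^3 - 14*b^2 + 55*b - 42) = (b^2 - 5*b - 14)/(b^2 - 7*b + 6)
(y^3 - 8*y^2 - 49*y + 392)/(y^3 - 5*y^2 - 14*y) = (y^2 - y - 56)/(y*(y + 2))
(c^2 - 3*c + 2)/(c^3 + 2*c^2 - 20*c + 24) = (c - 1)/(c^2 + 4*c - 12)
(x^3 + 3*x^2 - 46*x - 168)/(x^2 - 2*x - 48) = (x^2 - 3*x - 28)/(x - 8)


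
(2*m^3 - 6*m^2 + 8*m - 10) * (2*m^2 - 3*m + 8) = 4*m^5 - 18*m^4 + 50*m^3 - 92*m^2 + 94*m - 80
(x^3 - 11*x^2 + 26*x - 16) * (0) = 0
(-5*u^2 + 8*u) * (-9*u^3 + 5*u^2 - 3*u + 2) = 45*u^5 - 97*u^4 + 55*u^3 - 34*u^2 + 16*u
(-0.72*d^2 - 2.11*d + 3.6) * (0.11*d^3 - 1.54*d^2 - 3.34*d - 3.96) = -0.0792*d^5 + 0.8767*d^4 + 6.0502*d^3 + 4.3546*d^2 - 3.6684*d - 14.256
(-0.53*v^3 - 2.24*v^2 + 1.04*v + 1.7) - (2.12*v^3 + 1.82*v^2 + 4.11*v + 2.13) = -2.65*v^3 - 4.06*v^2 - 3.07*v - 0.43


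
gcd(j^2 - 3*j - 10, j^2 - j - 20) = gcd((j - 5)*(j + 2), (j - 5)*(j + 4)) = j - 5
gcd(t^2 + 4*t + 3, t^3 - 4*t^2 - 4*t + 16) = 1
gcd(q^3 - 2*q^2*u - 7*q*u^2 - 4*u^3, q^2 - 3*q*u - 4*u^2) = q^2 - 3*q*u - 4*u^2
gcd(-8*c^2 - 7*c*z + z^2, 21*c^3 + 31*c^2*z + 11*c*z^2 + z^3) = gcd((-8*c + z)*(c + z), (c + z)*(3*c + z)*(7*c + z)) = c + z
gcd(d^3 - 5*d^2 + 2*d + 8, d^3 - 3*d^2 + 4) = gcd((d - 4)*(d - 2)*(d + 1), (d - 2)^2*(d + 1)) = d^2 - d - 2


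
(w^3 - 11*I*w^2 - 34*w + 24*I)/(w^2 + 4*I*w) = (w^3 - 11*I*w^2 - 34*w + 24*I)/(w*(w + 4*I))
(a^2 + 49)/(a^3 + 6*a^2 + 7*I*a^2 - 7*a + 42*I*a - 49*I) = (a - 7*I)/(a^2 + 6*a - 7)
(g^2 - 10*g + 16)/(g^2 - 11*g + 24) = (g - 2)/(g - 3)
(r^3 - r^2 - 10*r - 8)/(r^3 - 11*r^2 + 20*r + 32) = (r + 2)/(r - 8)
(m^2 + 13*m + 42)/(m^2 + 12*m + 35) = (m + 6)/(m + 5)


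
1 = 1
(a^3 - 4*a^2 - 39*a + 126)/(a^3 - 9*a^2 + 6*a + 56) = (a^2 + 3*a - 18)/(a^2 - 2*a - 8)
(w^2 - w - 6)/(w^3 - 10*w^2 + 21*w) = (w + 2)/(w*(w - 7))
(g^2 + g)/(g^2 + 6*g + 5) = g/(g + 5)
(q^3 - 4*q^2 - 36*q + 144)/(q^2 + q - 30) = (q^2 - 10*q + 24)/(q - 5)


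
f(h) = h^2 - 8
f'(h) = 2*h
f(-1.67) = -5.21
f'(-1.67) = -3.34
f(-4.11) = 8.89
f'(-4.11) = -8.22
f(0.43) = -7.82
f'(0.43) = 0.86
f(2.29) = -2.76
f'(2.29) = 4.58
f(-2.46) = -1.95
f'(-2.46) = -4.92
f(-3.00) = 1.00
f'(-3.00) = -6.00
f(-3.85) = 6.82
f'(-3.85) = -7.70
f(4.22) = 9.81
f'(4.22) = 8.44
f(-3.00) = 1.00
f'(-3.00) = -6.00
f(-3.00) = 1.00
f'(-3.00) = -6.00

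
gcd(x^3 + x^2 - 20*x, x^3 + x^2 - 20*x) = x^3 + x^2 - 20*x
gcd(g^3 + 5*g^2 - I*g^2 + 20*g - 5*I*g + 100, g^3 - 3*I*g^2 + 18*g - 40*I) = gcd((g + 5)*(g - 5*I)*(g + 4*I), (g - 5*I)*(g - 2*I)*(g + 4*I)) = g^2 - I*g + 20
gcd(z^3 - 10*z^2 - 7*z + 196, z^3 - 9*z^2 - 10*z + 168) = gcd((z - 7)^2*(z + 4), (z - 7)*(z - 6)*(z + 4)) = z^2 - 3*z - 28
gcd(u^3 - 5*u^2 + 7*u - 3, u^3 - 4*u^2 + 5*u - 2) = u^2 - 2*u + 1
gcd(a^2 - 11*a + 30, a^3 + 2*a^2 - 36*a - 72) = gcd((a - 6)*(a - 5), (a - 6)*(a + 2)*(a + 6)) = a - 6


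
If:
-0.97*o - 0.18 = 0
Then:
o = -0.19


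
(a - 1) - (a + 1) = -2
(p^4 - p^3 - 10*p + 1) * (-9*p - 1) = -9*p^5 + 8*p^4 + p^3 + 90*p^2 + p - 1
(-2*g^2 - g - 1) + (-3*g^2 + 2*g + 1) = -5*g^2 + g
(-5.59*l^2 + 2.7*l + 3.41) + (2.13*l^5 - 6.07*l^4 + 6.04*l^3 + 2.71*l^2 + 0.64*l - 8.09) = 2.13*l^5 - 6.07*l^4 + 6.04*l^3 - 2.88*l^2 + 3.34*l - 4.68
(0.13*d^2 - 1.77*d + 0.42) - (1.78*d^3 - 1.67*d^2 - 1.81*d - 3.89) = -1.78*d^3 + 1.8*d^2 + 0.04*d + 4.31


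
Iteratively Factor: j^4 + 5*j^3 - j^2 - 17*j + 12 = (j + 4)*(j^3 + j^2 - 5*j + 3) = (j - 1)*(j + 4)*(j^2 + 2*j - 3) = (j - 1)*(j + 3)*(j + 4)*(j - 1)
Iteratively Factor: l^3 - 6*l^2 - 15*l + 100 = (l - 5)*(l^2 - l - 20) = (l - 5)*(l + 4)*(l - 5)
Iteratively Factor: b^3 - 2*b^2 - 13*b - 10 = (b + 2)*(b^2 - 4*b - 5) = (b - 5)*(b + 2)*(b + 1)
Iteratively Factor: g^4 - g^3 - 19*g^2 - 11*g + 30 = (g - 1)*(g^3 - 19*g - 30) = (g - 1)*(g + 2)*(g^2 - 2*g - 15) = (g - 1)*(g + 2)*(g + 3)*(g - 5)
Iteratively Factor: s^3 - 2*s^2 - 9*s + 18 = (s - 3)*(s^2 + s - 6) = (s - 3)*(s + 3)*(s - 2)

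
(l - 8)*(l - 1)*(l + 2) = l^3 - 7*l^2 - 10*l + 16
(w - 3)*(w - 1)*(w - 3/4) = w^3 - 19*w^2/4 + 6*w - 9/4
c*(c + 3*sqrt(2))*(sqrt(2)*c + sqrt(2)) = sqrt(2)*c^3 + sqrt(2)*c^2 + 6*c^2 + 6*c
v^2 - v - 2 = (v - 2)*(v + 1)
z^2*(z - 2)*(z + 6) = z^4 + 4*z^3 - 12*z^2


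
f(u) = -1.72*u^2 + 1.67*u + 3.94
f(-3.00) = -16.55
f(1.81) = 1.33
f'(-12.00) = 42.95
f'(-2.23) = 9.34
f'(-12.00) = 42.95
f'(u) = 1.67 - 3.44*u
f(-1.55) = -2.78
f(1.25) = 3.34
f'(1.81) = -4.56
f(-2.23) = -8.34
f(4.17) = -19.01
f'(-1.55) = 7.00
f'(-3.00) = 11.99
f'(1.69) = -4.14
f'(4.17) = -12.67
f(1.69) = 1.85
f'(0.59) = -0.36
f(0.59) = 4.33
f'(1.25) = -2.63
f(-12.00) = -263.78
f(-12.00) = -263.78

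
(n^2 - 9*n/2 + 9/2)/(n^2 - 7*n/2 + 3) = (n - 3)/(n - 2)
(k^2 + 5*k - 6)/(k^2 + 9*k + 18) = (k - 1)/(k + 3)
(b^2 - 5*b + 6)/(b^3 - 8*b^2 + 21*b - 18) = 1/(b - 3)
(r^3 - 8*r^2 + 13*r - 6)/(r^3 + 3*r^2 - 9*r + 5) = (r - 6)/(r + 5)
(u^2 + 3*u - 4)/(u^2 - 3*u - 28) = (u - 1)/(u - 7)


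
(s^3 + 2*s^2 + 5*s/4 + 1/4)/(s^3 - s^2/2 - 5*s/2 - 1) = (s + 1/2)/(s - 2)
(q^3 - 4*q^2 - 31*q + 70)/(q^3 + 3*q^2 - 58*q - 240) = (q^2 - 9*q + 14)/(q^2 - 2*q - 48)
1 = 1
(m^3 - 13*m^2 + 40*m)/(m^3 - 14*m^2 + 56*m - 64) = m*(m - 5)/(m^2 - 6*m + 8)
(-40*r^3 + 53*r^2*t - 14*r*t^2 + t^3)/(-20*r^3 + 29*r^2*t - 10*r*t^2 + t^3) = (8*r - t)/(4*r - t)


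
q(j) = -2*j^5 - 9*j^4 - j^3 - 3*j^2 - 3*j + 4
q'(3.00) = -1830.00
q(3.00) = -1274.00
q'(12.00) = -270075.00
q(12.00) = -686480.00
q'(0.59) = -16.19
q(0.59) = -0.25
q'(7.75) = -53062.16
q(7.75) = -89048.77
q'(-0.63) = 7.02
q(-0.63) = 3.73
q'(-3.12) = 132.30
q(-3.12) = -247.01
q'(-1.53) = 73.30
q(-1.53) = -27.40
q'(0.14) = -4.00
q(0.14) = 3.51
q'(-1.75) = 97.46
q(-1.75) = -46.16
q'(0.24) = -5.14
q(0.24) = 3.06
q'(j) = -10*j^4 - 36*j^3 - 3*j^2 - 6*j - 3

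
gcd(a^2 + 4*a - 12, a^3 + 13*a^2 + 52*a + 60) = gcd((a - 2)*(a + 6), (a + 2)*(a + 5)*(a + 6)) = a + 6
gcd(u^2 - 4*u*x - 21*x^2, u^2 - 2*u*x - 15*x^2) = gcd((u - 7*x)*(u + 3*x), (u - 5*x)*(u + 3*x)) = u + 3*x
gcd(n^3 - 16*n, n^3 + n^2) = n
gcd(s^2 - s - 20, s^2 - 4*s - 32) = s + 4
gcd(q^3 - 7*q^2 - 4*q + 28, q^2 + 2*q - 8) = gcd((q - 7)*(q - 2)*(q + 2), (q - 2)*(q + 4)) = q - 2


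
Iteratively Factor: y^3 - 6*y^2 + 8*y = (y - 4)*(y^2 - 2*y) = y*(y - 4)*(y - 2)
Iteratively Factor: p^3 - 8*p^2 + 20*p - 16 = (p - 2)*(p^2 - 6*p + 8) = (p - 2)^2*(p - 4)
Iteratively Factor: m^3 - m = (m)*(m^2 - 1) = m*(m + 1)*(m - 1)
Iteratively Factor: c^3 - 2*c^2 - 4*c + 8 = (c - 2)*(c^2 - 4) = (c - 2)*(c + 2)*(c - 2)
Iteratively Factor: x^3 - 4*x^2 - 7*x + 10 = (x - 1)*(x^2 - 3*x - 10) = (x - 1)*(x + 2)*(x - 5)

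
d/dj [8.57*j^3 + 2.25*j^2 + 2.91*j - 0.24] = 25.71*j^2 + 4.5*j + 2.91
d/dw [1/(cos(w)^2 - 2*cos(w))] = 2*(-sin(w)/cos(w)^2 + tan(w))/(cos(w) - 2)^2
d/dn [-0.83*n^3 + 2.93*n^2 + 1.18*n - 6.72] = -2.49*n^2 + 5.86*n + 1.18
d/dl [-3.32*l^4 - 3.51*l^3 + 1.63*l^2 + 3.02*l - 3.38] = -13.28*l^3 - 10.53*l^2 + 3.26*l + 3.02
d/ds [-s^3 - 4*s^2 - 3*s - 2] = -3*s^2 - 8*s - 3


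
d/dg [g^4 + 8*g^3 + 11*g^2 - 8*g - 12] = 4*g^3 + 24*g^2 + 22*g - 8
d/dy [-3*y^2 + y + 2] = 1 - 6*y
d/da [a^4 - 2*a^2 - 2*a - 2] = 4*a^3 - 4*a - 2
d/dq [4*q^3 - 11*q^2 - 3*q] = 12*q^2 - 22*q - 3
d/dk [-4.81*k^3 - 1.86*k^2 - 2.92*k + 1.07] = -14.43*k^2 - 3.72*k - 2.92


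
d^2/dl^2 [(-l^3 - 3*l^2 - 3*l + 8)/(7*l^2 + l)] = 2*(-127*l^3 + 1176*l^2 + 168*l + 8)/(l^3*(343*l^3 + 147*l^2 + 21*l + 1))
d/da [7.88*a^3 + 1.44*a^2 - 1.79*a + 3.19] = 23.64*a^2 + 2.88*a - 1.79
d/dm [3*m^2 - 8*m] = 6*m - 8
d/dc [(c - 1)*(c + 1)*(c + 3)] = 3*c^2 + 6*c - 1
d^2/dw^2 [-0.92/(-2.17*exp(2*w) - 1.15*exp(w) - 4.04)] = (0.92*(4.34*exp(w) + 1.15)*(8.68*exp(w) + 2.3)*exp(w) - (7.9856*exp(w) + 1.058)*(2.17*exp(2*w) + 1.15*exp(w) + 4.04))*exp(w)/(2.17*exp(2*w) + 1.15*exp(w) + 4.04)^3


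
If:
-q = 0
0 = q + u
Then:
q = 0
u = 0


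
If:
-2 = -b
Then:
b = 2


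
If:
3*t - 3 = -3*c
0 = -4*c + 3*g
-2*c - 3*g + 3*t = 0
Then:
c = 1/3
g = 4/9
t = 2/3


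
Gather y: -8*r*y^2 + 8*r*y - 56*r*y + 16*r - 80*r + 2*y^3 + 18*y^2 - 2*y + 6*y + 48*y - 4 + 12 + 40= -64*r + 2*y^3 + y^2*(18 - 8*r) + y*(52 - 48*r) + 48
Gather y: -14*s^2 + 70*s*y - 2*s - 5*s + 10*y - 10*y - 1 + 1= -14*s^2 + 70*s*y - 7*s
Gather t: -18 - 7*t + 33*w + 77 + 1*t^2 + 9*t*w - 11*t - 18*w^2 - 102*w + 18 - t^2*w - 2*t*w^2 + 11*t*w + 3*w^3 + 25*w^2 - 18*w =t^2*(1 - w) + t*(-2*w^2 + 20*w - 18) + 3*w^3 + 7*w^2 - 87*w + 77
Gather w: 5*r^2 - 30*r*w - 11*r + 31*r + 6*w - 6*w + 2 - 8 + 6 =5*r^2 - 30*r*w + 20*r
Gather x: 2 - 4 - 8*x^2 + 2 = -8*x^2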